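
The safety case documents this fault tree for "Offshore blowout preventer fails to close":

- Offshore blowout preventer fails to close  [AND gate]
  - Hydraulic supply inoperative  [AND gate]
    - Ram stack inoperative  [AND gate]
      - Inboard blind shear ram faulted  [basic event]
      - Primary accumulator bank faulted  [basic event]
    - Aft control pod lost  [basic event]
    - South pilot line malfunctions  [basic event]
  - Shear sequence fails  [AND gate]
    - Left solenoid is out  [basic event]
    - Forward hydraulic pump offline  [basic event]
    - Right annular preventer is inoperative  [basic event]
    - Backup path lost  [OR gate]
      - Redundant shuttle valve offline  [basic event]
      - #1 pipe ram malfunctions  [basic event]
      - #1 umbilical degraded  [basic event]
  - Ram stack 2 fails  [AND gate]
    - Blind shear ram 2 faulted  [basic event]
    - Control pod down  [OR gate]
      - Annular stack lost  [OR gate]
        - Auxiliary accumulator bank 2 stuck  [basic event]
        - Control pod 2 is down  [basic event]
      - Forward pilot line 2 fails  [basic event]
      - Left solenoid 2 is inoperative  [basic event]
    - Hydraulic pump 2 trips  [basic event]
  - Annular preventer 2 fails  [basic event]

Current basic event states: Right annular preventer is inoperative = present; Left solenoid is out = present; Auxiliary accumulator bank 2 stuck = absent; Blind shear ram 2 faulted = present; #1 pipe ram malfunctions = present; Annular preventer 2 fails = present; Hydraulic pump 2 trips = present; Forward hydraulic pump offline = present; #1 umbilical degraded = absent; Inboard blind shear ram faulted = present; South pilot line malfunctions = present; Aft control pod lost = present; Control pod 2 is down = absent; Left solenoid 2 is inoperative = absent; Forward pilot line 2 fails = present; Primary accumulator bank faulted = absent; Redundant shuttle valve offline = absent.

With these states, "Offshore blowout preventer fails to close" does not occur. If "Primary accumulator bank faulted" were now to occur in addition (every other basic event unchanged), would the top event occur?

Counterfactual: set "Primary accumulator bank faulted" to occurred.
Ram stack inoperative [AND]: Inboard blind shear ram faulted=occurs, Primary accumulator bank faulted=occurs → all inputs occur → occurs.
Hydraulic supply inoperative [AND]: Ram stack inoperative=occurs, Aft control pod lost=occurs, South pilot line malfunctions=occurs → all inputs occur → occurs.
Backup path lost [OR]: Redundant shuttle valve offline=not, #1 pipe ram malfunctions=occurs, #1 umbilical degraded=not → at least one input occurs → occurs.
Shear sequence fails [AND]: Left solenoid is out=occurs, Forward hydraulic pump offline=occurs, Right annular preventer is inoperative=occurs, Backup path lost=occurs → all inputs occur → occurs.
Annular stack lost [OR]: Auxiliary accumulator bank 2 stuck=not, Control pod 2 is down=not → no input occurs → does not occur.
Control pod down [OR]: Annular stack lost=not, Forward pilot line 2 fails=occurs, Left solenoid 2 is inoperative=not → at least one input occurs → occurs.
Ram stack 2 fails [AND]: Blind shear ram 2 faulted=occurs, Control pod down=occurs, Hydraulic pump 2 trips=occurs → all inputs occur → occurs.
Offshore blowout preventer fails to close [AND]: Hydraulic supply inoperative=occurs, Shear sequence fails=occurs, Ram stack 2 fails=occurs, Annular preventer 2 fails=occurs → all inputs occur → occurs.

Yes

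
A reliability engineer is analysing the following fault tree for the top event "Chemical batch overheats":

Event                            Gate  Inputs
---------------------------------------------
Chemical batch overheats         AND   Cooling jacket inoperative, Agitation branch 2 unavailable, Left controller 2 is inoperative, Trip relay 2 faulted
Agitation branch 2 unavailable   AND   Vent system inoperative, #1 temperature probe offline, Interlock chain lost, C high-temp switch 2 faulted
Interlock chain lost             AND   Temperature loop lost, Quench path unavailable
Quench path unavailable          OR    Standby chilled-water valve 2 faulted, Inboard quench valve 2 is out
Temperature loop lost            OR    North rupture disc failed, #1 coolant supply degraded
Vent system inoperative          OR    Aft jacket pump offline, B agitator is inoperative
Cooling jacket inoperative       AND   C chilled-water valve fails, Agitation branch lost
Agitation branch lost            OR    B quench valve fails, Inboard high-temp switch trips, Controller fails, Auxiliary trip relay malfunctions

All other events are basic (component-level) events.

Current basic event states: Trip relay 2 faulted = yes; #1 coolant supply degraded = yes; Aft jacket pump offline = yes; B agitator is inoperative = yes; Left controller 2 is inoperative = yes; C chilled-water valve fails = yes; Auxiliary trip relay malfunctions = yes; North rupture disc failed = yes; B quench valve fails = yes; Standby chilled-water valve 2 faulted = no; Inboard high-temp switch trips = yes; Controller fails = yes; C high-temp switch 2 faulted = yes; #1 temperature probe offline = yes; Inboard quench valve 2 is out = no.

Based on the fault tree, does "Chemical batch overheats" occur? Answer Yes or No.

No

Agitation branch lost [OR]: B quench valve fails=occurs, Inboard high-temp switch trips=occurs, Controller fails=occurs, Auxiliary trip relay malfunctions=occurs → at least one input occurs → occurs.
Cooling jacket inoperative [AND]: C chilled-water valve fails=occurs, Agitation branch lost=occurs → all inputs occur → occurs.
Vent system inoperative [OR]: Aft jacket pump offline=occurs, B agitator is inoperative=occurs → at least one input occurs → occurs.
Temperature loop lost [OR]: North rupture disc failed=occurs, #1 coolant supply degraded=occurs → at least one input occurs → occurs.
Quench path unavailable [OR]: Standby chilled-water valve 2 faulted=not, Inboard quench valve 2 is out=not → no input occurs → does not occur.
Interlock chain lost [AND]: Temperature loop lost=occurs, Quench path unavailable=not → not all inputs occur → does not occur.
Agitation branch 2 unavailable [AND]: Vent system inoperative=occurs, #1 temperature probe offline=occurs, Interlock chain lost=not, C high-temp switch 2 faulted=occurs → not all inputs occur → does not occur.
Chemical batch overheats [AND]: Cooling jacket inoperative=occurs, Agitation branch 2 unavailable=not, Left controller 2 is inoperative=occurs, Trip relay 2 faulted=occurs → not all inputs occur → does not occur.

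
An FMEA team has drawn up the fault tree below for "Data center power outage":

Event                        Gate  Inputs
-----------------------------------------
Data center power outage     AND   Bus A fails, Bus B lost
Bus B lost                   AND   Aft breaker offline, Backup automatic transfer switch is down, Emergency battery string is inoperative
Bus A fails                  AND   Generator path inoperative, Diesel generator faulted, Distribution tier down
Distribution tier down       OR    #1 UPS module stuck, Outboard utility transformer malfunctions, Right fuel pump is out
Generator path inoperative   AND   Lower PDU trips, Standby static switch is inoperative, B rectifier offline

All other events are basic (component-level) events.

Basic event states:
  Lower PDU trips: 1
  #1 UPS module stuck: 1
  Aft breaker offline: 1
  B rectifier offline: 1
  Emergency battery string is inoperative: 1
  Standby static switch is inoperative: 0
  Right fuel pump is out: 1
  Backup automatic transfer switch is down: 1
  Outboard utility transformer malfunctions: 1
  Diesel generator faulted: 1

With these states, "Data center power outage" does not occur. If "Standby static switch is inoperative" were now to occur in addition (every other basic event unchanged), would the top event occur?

Counterfactual: set "Standby static switch is inoperative" to occurred.
Generator path inoperative [AND]: Lower PDU trips=occurs, Standby static switch is inoperative=occurs, B rectifier offline=occurs → all inputs occur → occurs.
Distribution tier down [OR]: #1 UPS module stuck=occurs, Outboard utility transformer malfunctions=occurs, Right fuel pump is out=occurs → at least one input occurs → occurs.
Bus A fails [AND]: Generator path inoperative=occurs, Diesel generator faulted=occurs, Distribution tier down=occurs → all inputs occur → occurs.
Bus B lost [AND]: Aft breaker offline=occurs, Backup automatic transfer switch is down=occurs, Emergency battery string is inoperative=occurs → all inputs occur → occurs.
Data center power outage [AND]: Bus A fails=occurs, Bus B lost=occurs → all inputs occur → occurs.

Yes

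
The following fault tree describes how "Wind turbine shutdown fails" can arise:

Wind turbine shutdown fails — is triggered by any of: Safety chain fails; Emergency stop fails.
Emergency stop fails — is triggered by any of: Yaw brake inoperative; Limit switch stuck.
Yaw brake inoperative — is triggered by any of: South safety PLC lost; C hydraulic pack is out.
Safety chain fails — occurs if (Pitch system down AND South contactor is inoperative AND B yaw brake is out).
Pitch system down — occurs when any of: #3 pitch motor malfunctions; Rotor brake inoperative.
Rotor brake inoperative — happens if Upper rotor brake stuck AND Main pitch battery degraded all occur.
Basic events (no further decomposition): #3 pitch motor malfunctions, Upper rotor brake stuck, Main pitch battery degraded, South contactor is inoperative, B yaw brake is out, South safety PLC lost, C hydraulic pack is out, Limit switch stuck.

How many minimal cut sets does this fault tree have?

5

Rotor brake inoperative [AND]: one cut set from each child combined → 1 × 1 = 1 cut set(s).
Pitch system down [OR]: union of children's cut sets → 2 cut set(s).
Safety chain fails [AND]: one cut set from each child combined → 2 × 1 × 1 = 2 cut set(s).
Yaw brake inoperative [OR]: union of children's cut sets → 2 cut set(s).
Emergency stop fails [OR]: union of children's cut sets → 3 cut set(s).
Wind turbine shutdown fails [OR]: union of children's cut sets → 5 cut set(s).
Minimal cut sets: {#3 pitch motor malfunctions, B yaw brake is out, South contactor is inoperative}; {B yaw brake is out, Main pitch battery degraded, South contactor is inoperative, Upper rotor brake stuck}; {South safety PLC lost}; {C hydraulic pack is out}; {Limit switch stuck}.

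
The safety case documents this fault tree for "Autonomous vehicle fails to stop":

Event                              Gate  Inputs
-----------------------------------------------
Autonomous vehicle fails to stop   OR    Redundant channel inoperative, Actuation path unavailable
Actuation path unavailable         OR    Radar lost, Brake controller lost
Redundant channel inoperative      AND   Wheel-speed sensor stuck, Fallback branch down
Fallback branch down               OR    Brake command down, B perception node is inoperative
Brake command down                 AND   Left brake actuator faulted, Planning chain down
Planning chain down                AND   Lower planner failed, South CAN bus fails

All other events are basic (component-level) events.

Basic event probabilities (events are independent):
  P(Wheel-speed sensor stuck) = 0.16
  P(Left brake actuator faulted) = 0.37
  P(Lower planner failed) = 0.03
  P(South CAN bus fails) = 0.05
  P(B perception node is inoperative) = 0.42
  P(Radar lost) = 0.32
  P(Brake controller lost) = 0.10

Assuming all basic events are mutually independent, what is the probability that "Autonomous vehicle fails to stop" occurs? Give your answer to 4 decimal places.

P(Planning chain down) [AND] = 0.03 × 0.05 = 0.001500
P(Brake command down) [AND] = 0.37 × 0.001500 = 0.000555
P(Fallback branch down) [OR] = 1 − (1−0.000555) × (1−0.42) = 0.420322
P(Redundant channel inoperative) [AND] = 0.16 × 0.420322 = 0.067252
P(Actuation path unavailable) [OR] = 1 − (1−0.32) × (1−0.10) = 0.388000
P(Autonomous vehicle fails to stop) [OR] = 1 − (1−0.067252) × (1−0.388000) = 0.429158
Rounded to 4 decimal places: P(Autonomous vehicle fails to stop) ≈ 0.4292.

0.4292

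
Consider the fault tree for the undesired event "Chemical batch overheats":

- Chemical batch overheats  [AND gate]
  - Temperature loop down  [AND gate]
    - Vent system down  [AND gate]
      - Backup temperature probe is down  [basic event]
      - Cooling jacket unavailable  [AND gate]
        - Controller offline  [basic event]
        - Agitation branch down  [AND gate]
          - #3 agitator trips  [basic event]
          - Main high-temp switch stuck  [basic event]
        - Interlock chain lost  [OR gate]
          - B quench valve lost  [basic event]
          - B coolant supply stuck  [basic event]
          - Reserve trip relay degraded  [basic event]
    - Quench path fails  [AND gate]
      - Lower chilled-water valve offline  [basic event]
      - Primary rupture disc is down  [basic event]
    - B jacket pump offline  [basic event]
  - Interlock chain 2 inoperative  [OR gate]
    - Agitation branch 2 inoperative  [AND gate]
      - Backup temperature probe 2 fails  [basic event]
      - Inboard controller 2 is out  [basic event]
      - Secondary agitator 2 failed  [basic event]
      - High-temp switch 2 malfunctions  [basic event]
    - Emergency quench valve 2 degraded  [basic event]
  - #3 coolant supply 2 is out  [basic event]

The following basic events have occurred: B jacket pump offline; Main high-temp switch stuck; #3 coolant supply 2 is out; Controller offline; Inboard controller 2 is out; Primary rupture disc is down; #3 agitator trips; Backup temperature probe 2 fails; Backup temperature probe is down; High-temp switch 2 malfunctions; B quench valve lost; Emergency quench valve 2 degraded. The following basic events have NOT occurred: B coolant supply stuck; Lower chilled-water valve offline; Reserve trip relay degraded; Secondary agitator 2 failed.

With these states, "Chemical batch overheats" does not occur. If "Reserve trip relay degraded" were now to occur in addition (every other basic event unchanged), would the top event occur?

No

Counterfactual: set "Reserve trip relay degraded" to occurred.
Agitation branch down [AND]: #3 agitator trips=occurs, Main high-temp switch stuck=occurs → all inputs occur → occurs.
Interlock chain lost [OR]: B quench valve lost=occurs, B coolant supply stuck=not, Reserve trip relay degraded=occurs → at least one input occurs → occurs.
Cooling jacket unavailable [AND]: Controller offline=occurs, Agitation branch down=occurs, Interlock chain lost=occurs → all inputs occur → occurs.
Vent system down [AND]: Backup temperature probe is down=occurs, Cooling jacket unavailable=occurs → all inputs occur → occurs.
Quench path fails [AND]: Lower chilled-water valve offline=not, Primary rupture disc is down=occurs → not all inputs occur → does not occur.
Temperature loop down [AND]: Vent system down=occurs, Quench path fails=not, B jacket pump offline=occurs → not all inputs occur → does not occur.
Agitation branch 2 inoperative [AND]: Backup temperature probe 2 fails=occurs, Inboard controller 2 is out=occurs, Secondary agitator 2 failed=not, High-temp switch 2 malfunctions=occurs → not all inputs occur → does not occur.
Interlock chain 2 inoperative [OR]: Agitation branch 2 inoperative=not, Emergency quench valve 2 degraded=occurs → at least one input occurs → occurs.
Chemical batch overheats [AND]: Temperature loop down=not, Interlock chain 2 inoperative=occurs, #3 coolant supply 2 is out=occurs → not all inputs occur → does not occur.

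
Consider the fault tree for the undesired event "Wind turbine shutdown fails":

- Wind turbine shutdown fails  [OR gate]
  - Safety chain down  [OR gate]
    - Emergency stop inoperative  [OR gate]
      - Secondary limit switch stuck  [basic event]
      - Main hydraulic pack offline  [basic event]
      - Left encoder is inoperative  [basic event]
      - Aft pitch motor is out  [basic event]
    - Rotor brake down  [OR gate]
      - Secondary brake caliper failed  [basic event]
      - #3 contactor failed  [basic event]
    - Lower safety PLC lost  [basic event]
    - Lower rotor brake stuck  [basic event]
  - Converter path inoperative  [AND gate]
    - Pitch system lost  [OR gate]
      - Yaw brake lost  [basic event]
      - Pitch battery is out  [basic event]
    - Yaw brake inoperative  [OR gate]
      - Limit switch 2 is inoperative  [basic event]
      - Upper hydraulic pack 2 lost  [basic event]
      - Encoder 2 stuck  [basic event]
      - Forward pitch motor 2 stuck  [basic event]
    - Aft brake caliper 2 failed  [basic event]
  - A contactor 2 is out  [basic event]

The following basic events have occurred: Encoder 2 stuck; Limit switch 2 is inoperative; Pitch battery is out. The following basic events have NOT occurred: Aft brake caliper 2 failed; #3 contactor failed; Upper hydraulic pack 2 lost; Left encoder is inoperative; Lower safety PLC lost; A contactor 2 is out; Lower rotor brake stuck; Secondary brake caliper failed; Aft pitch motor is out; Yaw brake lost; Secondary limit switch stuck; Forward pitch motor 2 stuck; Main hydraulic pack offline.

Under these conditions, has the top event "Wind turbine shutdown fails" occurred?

No

Emergency stop inoperative [OR]: Secondary limit switch stuck=not, Main hydraulic pack offline=not, Left encoder is inoperative=not, Aft pitch motor is out=not → no input occurs → does not occur.
Rotor brake down [OR]: Secondary brake caliper failed=not, #3 contactor failed=not → no input occurs → does not occur.
Safety chain down [OR]: Emergency stop inoperative=not, Rotor brake down=not, Lower safety PLC lost=not, Lower rotor brake stuck=not → no input occurs → does not occur.
Pitch system lost [OR]: Yaw brake lost=not, Pitch battery is out=occurs → at least one input occurs → occurs.
Yaw brake inoperative [OR]: Limit switch 2 is inoperative=occurs, Upper hydraulic pack 2 lost=not, Encoder 2 stuck=occurs, Forward pitch motor 2 stuck=not → at least one input occurs → occurs.
Converter path inoperative [AND]: Pitch system lost=occurs, Yaw brake inoperative=occurs, Aft brake caliper 2 failed=not → not all inputs occur → does not occur.
Wind turbine shutdown fails [OR]: Safety chain down=not, Converter path inoperative=not, A contactor 2 is out=not → no input occurs → does not occur.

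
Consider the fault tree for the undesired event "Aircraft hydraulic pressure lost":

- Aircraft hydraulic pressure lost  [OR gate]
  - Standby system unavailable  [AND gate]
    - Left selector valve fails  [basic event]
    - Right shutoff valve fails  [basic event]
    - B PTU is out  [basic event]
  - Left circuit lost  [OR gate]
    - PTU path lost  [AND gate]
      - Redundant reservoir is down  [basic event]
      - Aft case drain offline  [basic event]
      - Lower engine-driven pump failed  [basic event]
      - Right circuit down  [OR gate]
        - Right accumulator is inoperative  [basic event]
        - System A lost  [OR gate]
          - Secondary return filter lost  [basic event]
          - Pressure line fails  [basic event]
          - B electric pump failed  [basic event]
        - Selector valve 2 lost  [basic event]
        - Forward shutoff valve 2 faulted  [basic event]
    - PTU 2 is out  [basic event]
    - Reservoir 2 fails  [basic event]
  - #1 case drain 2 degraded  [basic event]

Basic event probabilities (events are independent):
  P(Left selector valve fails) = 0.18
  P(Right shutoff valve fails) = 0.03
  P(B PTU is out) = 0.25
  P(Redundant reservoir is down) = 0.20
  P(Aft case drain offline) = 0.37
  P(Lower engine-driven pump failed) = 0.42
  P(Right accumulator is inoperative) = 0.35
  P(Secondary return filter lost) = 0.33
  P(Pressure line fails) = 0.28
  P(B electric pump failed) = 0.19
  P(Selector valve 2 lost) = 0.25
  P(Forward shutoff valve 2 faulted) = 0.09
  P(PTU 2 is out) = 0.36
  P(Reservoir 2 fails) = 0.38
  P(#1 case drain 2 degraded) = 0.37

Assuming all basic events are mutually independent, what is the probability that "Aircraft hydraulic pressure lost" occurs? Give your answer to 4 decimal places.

P(Standby system unavailable) [AND] = 0.18 × 0.03 × 0.25 = 0.001350
P(System A lost) [OR] = 1 − (1−0.33) × (1−0.28) × (1−0.19) = 0.609256
P(Right circuit down) [OR] = 1 − (1−0.35) × (1−0.609256) × (1−0.25) × (1−0.09) = 0.826656
P(PTU path lost) [AND] = 0.20 × 0.37 × 0.42 × 0.826656 = 0.025692
P(Left circuit lost) [OR] = 1 − (1−0.025692) × (1−0.36) × (1−0.38) = 0.613395
P(Aircraft hydraulic pressure lost) [OR] = 1 − (1−0.001350) × (1−0.613395) × (1−0.37) = 0.756768
Rounded to 4 decimal places: P(Aircraft hydraulic pressure lost) ≈ 0.7568.

0.7568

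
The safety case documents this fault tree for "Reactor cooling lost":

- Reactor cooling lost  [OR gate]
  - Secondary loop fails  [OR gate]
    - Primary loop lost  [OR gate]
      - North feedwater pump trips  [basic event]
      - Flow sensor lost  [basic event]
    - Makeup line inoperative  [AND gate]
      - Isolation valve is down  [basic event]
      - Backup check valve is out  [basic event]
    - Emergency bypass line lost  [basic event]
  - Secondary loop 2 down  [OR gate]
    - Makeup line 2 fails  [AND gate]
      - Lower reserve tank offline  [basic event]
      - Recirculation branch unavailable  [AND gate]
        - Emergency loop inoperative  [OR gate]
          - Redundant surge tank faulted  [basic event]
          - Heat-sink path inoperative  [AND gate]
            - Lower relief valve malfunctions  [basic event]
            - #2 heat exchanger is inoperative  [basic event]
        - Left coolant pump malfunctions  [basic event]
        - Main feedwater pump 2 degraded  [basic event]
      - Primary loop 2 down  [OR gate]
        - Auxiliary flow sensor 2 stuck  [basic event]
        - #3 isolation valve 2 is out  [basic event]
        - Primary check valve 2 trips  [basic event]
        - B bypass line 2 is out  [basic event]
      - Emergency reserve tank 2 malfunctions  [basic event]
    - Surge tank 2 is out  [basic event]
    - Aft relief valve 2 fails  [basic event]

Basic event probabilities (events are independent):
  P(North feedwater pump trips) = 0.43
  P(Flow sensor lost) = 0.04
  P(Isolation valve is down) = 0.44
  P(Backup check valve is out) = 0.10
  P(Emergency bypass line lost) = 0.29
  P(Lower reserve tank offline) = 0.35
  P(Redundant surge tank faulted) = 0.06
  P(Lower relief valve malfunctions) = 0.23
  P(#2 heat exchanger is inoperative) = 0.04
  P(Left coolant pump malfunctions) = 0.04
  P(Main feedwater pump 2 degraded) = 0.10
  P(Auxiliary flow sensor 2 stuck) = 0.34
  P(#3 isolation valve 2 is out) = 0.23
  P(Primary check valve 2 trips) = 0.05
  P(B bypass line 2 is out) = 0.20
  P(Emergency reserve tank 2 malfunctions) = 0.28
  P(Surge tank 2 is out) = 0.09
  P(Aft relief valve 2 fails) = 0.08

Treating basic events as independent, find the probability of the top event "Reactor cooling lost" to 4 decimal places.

P(Primary loop lost) [OR] = 1 − (1−0.43) × (1−0.04) = 0.452800
P(Makeup line inoperative) [AND] = 0.44 × 0.10 = 0.044000
P(Secondary loop fails) [OR] = 1 − (1−0.452800) × (1−0.044000) × (1−0.29) = 0.628583
P(Heat-sink path inoperative) [AND] = 0.23 × 0.04 = 0.009200
P(Emergency loop inoperative) [OR] = 1 − (1−0.06) × (1−0.009200) = 0.068648
P(Recirculation branch unavailable) [AND] = 0.068648 × 0.04 × 0.10 = 0.000275
P(Primary loop 2 down) [OR] = 1 − (1−0.34) × (1−0.23) × (1−0.05) × (1−0.20) = 0.613768
P(Makeup line 2 fails) [AND] = 0.35 × 0.000275 × 0.613768 × 0.28 = 0.000017
P(Secondary loop 2 down) [OR] = 1 − (1−0.000017) × (1−0.09) × (1−0.08) = 0.162814
P(Reactor cooling lost) [OR] = 1 − (1−0.628583) × (1−0.162814) = 0.689055
Rounded to 4 decimal places: P(Reactor cooling lost) ≈ 0.6891.

0.6891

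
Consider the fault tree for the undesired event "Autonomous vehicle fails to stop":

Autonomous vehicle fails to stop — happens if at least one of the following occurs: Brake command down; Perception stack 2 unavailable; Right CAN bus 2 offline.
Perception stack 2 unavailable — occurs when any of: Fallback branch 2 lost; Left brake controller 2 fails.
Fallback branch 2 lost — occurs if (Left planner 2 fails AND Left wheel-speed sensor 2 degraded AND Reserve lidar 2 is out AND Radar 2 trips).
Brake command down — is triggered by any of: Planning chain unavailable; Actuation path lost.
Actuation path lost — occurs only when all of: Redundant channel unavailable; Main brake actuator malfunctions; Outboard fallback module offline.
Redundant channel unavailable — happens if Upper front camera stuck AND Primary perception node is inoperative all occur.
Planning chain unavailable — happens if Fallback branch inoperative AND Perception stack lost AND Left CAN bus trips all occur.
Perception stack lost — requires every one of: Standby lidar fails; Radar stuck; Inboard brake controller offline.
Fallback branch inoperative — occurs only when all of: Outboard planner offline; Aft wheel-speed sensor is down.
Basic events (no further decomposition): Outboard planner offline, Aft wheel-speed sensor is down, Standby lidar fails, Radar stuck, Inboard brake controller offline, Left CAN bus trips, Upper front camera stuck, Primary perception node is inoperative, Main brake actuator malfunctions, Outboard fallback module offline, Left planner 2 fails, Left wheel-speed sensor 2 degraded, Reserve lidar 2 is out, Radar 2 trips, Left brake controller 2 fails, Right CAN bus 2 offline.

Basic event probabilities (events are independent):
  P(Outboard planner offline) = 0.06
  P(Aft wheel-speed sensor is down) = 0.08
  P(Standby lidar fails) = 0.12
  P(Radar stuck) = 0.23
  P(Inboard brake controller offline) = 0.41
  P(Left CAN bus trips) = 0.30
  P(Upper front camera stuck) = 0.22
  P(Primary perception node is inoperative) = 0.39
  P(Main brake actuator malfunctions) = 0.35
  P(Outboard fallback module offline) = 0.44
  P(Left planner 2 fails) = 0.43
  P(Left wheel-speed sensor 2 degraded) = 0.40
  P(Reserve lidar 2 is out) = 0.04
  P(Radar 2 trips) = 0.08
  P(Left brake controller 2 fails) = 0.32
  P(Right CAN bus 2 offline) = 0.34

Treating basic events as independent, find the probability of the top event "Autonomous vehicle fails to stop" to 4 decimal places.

0.5574

P(Fallback branch inoperative) [AND] = 0.06 × 0.08 = 0.004800
P(Perception stack lost) [AND] = 0.12 × 0.23 × 0.41 = 0.011316
P(Planning chain unavailable) [AND] = 0.004800 × 0.011316 × 0.30 = 0.000016
P(Redundant channel unavailable) [AND] = 0.22 × 0.39 = 0.085800
P(Actuation path lost) [AND] = 0.085800 × 0.35 × 0.44 = 0.013213
P(Brake command down) [OR] = 1 − (1−0.000016) × (1−0.013213) = 0.013229
P(Fallback branch 2 lost) [AND] = 0.43 × 0.40 × 0.04 × 0.08 = 0.000550
P(Perception stack 2 unavailable) [OR] = 1 − (1−0.000550) × (1−0.32) = 0.320374
P(Autonomous vehicle fails to stop) [OR] = 1 − (1−0.013229) × (1−0.320374) × (1−0.34) = 0.557381
Rounded to 4 decimal places: P(Autonomous vehicle fails to stop) ≈ 0.5574.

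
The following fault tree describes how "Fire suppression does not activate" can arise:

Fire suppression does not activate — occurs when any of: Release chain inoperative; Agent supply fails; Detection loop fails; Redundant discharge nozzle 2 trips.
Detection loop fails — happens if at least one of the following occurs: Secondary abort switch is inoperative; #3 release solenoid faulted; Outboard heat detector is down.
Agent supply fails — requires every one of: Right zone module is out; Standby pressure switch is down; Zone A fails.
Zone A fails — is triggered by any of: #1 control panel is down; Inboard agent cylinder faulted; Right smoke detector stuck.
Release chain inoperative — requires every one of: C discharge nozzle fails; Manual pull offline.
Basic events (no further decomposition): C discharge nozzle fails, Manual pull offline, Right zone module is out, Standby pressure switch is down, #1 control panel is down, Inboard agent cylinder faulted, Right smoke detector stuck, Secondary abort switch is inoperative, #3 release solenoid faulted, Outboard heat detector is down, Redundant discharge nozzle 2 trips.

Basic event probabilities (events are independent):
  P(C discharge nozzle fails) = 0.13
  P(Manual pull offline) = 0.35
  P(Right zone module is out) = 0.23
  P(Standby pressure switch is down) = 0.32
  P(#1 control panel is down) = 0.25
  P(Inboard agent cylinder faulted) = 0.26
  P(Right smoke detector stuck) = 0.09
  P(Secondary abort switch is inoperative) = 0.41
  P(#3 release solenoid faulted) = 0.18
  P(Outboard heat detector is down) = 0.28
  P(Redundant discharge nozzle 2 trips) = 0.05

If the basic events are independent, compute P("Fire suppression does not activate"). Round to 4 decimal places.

P(Release chain inoperative) [AND] = 0.13 × 0.35 = 0.045500
P(Zone A fails) [OR] = 1 − (1−0.25) × (1−0.26) × (1−0.09) = 0.494950
P(Agent supply fails) [AND] = 0.23 × 0.32 × 0.494950 = 0.036428
P(Detection loop fails) [OR] = 1 − (1−0.41) × (1−0.18) × (1−0.28) = 0.651664
P(Fire suppression does not activate) [OR] = 1 − (1−0.045500) × (1−0.036428) × (1−0.651664) × (1−0.05) = 0.695644
Rounded to 4 decimal places: P(Fire suppression does not activate) ≈ 0.6956.

0.6956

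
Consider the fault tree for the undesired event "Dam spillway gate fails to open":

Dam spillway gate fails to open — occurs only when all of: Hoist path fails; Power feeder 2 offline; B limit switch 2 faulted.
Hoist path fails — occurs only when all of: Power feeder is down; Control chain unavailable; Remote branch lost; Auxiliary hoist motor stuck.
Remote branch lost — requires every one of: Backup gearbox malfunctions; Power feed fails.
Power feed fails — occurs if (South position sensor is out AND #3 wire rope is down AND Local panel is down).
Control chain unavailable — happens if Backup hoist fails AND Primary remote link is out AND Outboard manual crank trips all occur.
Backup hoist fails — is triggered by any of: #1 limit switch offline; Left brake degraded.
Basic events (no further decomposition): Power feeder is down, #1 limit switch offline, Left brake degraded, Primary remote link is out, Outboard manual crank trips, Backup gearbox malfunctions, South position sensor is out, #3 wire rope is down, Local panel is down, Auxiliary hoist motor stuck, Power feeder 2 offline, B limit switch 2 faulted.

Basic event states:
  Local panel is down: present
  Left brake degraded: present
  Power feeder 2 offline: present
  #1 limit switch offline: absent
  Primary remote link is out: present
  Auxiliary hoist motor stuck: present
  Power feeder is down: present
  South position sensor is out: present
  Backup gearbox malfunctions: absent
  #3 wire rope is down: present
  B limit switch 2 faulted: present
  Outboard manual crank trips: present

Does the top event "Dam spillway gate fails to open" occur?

Backup hoist fails [OR]: #1 limit switch offline=not, Left brake degraded=occurs → at least one input occurs → occurs.
Control chain unavailable [AND]: Backup hoist fails=occurs, Primary remote link is out=occurs, Outboard manual crank trips=occurs → all inputs occur → occurs.
Power feed fails [AND]: South position sensor is out=occurs, #3 wire rope is down=occurs, Local panel is down=occurs → all inputs occur → occurs.
Remote branch lost [AND]: Backup gearbox malfunctions=not, Power feed fails=occurs → not all inputs occur → does not occur.
Hoist path fails [AND]: Power feeder is down=occurs, Control chain unavailable=occurs, Remote branch lost=not, Auxiliary hoist motor stuck=occurs → not all inputs occur → does not occur.
Dam spillway gate fails to open [AND]: Hoist path fails=not, Power feeder 2 offline=occurs, B limit switch 2 faulted=occurs → not all inputs occur → does not occur.

No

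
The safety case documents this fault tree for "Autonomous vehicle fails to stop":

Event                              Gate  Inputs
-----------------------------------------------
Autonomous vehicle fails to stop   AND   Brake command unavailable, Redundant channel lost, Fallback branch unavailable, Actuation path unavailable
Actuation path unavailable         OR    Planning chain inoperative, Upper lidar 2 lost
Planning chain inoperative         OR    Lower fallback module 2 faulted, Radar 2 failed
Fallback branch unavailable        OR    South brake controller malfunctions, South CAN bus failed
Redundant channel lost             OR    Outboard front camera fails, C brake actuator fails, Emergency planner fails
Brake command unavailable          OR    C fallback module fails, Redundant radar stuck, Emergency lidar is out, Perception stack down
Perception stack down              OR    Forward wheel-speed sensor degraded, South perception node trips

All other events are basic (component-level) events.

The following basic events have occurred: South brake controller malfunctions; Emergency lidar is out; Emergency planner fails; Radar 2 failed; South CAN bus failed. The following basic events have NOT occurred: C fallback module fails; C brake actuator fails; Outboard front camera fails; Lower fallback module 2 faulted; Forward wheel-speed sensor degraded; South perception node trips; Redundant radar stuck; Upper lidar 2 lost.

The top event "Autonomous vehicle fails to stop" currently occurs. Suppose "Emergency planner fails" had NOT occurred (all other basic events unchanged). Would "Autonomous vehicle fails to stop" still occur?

No

Counterfactual: set "Emergency planner fails" to not occurred.
Perception stack down [OR]: Forward wheel-speed sensor degraded=not, South perception node trips=not → no input occurs → does not occur.
Brake command unavailable [OR]: C fallback module fails=not, Redundant radar stuck=not, Emergency lidar is out=occurs, Perception stack down=not → at least one input occurs → occurs.
Redundant channel lost [OR]: Outboard front camera fails=not, C brake actuator fails=not, Emergency planner fails=not → no input occurs → does not occur.
Fallback branch unavailable [OR]: South brake controller malfunctions=occurs, South CAN bus failed=occurs → at least one input occurs → occurs.
Planning chain inoperative [OR]: Lower fallback module 2 faulted=not, Radar 2 failed=occurs → at least one input occurs → occurs.
Actuation path unavailable [OR]: Planning chain inoperative=occurs, Upper lidar 2 lost=not → at least one input occurs → occurs.
Autonomous vehicle fails to stop [AND]: Brake command unavailable=occurs, Redundant channel lost=not, Fallback branch unavailable=occurs, Actuation path unavailable=occurs → not all inputs occur → does not occur.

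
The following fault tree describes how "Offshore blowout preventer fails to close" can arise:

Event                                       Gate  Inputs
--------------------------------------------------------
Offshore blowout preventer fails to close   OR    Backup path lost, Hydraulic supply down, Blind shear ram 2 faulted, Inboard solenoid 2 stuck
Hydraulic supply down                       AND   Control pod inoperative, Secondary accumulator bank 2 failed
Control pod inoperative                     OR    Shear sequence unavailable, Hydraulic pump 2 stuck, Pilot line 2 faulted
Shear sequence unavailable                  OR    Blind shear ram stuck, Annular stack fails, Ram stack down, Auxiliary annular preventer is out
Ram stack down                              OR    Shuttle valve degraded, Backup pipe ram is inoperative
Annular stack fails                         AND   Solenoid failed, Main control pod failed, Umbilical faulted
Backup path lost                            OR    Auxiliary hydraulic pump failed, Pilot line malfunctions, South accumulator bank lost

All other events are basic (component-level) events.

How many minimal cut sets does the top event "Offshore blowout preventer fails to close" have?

12

Backup path lost [OR]: union of children's cut sets → 3 cut set(s).
Annular stack fails [AND]: one cut set from each child combined → 1 × 1 × 1 = 1 cut set(s).
Ram stack down [OR]: union of children's cut sets → 2 cut set(s).
Shear sequence unavailable [OR]: union of children's cut sets → 5 cut set(s).
Control pod inoperative [OR]: union of children's cut sets → 7 cut set(s).
Hydraulic supply down [AND]: one cut set from each child combined → 7 × 1 = 7 cut set(s).
Offshore blowout preventer fails to close [OR]: union of children's cut sets → 12 cut set(s).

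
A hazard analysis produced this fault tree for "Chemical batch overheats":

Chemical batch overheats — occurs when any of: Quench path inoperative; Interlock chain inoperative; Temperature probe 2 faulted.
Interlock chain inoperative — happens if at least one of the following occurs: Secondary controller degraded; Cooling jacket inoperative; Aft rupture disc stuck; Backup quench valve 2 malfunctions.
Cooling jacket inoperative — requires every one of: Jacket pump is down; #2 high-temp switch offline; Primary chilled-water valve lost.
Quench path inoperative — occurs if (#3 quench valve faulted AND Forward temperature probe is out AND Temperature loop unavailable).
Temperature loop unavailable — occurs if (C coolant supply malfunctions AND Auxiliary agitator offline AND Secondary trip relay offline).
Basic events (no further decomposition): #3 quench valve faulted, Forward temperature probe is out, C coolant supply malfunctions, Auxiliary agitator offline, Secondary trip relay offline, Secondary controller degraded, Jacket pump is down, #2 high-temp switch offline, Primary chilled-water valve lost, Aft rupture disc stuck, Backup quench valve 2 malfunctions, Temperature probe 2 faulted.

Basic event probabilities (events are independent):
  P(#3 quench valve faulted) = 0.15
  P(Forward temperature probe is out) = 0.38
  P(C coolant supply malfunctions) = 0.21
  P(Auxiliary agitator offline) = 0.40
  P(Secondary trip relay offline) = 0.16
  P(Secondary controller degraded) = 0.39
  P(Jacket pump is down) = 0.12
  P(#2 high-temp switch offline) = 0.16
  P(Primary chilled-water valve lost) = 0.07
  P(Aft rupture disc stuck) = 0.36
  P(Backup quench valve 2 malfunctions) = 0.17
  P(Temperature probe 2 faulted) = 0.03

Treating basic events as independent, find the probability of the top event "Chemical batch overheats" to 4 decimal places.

P(Temperature loop unavailable) [AND] = 0.21 × 0.40 × 0.16 = 0.013440
P(Quench path inoperative) [AND] = 0.15 × 0.38 × 0.013440 = 0.000766
P(Cooling jacket inoperative) [AND] = 0.12 × 0.16 × 0.07 = 0.001344
P(Interlock chain inoperative) [OR] = 1 − (1−0.39) × (1−0.001344) × (1−0.36) × (1−0.17) = 0.676403
P(Chemical batch overheats) [OR] = 1 − (1−0.000766) × (1−0.676403) × (1−0.03) = 0.686351
Rounded to 4 decimal places: P(Chemical batch overheats) ≈ 0.6864.

0.6864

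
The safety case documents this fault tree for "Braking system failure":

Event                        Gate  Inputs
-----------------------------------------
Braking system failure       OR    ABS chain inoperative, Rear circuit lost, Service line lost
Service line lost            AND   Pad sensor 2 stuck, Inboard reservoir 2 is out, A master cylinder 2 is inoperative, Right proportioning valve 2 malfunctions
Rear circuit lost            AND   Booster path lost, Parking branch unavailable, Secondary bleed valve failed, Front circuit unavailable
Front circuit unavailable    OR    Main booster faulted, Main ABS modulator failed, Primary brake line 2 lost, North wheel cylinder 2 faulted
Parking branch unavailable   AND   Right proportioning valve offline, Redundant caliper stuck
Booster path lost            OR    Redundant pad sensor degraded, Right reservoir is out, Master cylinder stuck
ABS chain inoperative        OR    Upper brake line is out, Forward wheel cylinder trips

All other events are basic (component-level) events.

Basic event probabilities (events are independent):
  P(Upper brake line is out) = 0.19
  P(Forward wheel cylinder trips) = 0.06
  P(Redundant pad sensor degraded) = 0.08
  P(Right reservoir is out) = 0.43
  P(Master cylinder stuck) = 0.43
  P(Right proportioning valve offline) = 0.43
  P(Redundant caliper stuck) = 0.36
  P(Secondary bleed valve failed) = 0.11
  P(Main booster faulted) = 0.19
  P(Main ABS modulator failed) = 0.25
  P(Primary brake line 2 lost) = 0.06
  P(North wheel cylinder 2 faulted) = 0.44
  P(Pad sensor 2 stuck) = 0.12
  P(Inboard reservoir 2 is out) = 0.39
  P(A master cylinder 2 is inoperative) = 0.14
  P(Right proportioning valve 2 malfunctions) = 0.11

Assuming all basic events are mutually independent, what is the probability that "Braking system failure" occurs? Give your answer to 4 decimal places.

P(ABS chain inoperative) [OR] = 1 − (1−0.19) × (1−0.06) = 0.238600
P(Booster path lost) [OR] = 1 − (1−0.08) × (1−0.43) × (1−0.43) = 0.701092
P(Parking branch unavailable) [AND] = 0.43 × 0.36 = 0.154800
P(Front circuit unavailable) [OR] = 1 − (1−0.19) × (1−0.25) × (1−0.06) × (1−0.44) = 0.680212
P(Rear circuit lost) [AND] = 0.701092 × 0.154800 × 0.11 × 0.680212 = 0.008121
P(Service line lost) [AND] = 0.12 × 0.39 × 0.14 × 0.11 = 0.000721
P(Braking system failure) [OR] = 1 − (1−0.238600) × (1−0.008121) × (1−0.000721) = 0.245328
Rounded to 4 decimal places: P(Braking system failure) ≈ 0.2453.

0.2453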